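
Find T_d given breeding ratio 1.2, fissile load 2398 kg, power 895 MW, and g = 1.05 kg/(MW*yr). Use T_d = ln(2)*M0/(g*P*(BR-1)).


Breeding gain G = BR - 1 = 1.2 - 1 = 0.2
Fissile production rate = g * P * G = 1.05 * 895 * 0.2 = 187.95 kg/yr
T_d = ln(2) * M0 / (g * P * G)
T_d = ln(2) * 2398 / 187.95 = 8.8437 yr

8.8437


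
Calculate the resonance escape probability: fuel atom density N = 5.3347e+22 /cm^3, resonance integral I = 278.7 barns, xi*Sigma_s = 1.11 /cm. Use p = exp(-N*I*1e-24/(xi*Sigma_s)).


p = exp(-N * I * 1e-24 / (xi*Sigma_s))
p = exp(-5.3347e+22 * 278.7 * 1e-24 / 1.11)
p = 1.5236e-06

1.5236e-06


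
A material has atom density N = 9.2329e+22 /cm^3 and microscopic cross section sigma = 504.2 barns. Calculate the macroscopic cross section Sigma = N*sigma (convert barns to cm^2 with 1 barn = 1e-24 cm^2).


Sigma = N * sigma_barns * 1e-24
Sigma = 9.2329e+22 * 504.2 * 1e-24
Sigma = 46.552 /cm

46.552


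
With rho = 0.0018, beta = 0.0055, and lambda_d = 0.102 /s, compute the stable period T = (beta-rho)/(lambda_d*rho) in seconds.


T = (beta - rho) / (lambda_d * rho)
T = (0.0055 - 0.0018) / (0.102 * 0.0018)
T = 20.153 s

20.153


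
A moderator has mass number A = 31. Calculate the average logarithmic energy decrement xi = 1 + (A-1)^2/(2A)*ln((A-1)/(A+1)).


xi = 1 + (A-1)^2/(2A) * ln((A-1)/(A+1))
xi = 1 + (31-1)^2/(2*31) * ln((31-1)/(31 +1))
xi = 0.063150

0.063150


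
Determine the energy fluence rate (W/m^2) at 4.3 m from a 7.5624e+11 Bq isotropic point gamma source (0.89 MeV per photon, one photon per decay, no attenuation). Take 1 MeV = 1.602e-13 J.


psi = A * E * 1.602e-13 / (4*pi*r^2)
psi = 7.5624e+11 * 0.89 * 1.602e-13 / (4*pi*4.3^2)
psi = 4.6405e-04 W/m^2

4.6405e-04


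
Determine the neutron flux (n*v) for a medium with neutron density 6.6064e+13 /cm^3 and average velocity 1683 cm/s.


phi = n * v
phi = 6.6064e+13 * 1683
phi = 1.1119e+17 /cm^2/s

1.1119e+17


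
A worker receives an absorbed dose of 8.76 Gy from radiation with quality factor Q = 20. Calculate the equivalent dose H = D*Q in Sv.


H = D * Q
H = 8.76 * 20
H = 175.20 Sv

175.20


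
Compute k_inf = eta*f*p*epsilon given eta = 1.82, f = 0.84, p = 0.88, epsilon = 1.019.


k_inf = eta * f * p * epsilon
k_inf = 1.82 * 0.84 * 0.88 * 1.019
k_inf = 1.3709

1.3709


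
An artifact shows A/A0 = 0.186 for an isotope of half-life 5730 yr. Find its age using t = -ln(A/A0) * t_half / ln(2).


lambda = ln(2) / t_half = ln(2) / 5730 = 1.209681e-04 /yr
t = -ln(A/A0) / lambda
t = -ln(0.186) / 1.209681e-04
t = 13905 yr

13905


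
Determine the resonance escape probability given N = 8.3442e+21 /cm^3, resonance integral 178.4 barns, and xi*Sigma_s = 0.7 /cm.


p = exp(-N * I * 1e-24 / (xi*Sigma_s))
p = exp(-8.3442e+21 * 178.4 * 1e-24 / 0.7)
p = 0.11924

0.11924


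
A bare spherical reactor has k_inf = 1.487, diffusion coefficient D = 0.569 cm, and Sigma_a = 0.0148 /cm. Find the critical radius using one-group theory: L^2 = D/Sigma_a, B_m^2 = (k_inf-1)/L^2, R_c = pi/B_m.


L^2 = D / Sigma_a = 0.569 / 0.0148 = 38.44595 cm^2
B_m^2 = (k_inf - 1) / L^2 = (1.487 - 1) / 38.44595 = 0.01266713 /cm^2
For a bare sphere: B_g = pi/R, so R_c = pi / sqrt(B_m^2)
R_c = pi / sqrt(0.01266713) = 27.913 cm

27.913


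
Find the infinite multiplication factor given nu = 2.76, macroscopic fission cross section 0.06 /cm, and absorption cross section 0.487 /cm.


k_inf = nu * Sigma_f / Sigma_a
k_inf = 2.76 * 0.06 / 0.487
k_inf = 0.34004

0.34004


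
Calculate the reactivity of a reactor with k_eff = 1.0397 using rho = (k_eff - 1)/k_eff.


rho = (k_eff - 1) / k_eff
rho = (1.0397 - 1) / 1.0397
rho = 0.038184

0.038184


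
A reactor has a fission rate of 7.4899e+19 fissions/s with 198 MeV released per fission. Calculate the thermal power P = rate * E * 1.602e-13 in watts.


P = fission_rate * E_MeV * 1.602e-13
P = 7.4899e+19 * 198 * 1.602e-13
P = 2.3758e+09 W

2.3758e+09


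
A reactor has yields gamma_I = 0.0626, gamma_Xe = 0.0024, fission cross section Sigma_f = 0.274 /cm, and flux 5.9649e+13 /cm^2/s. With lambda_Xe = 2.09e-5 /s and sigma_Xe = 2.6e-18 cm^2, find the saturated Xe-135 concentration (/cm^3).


Xe_eq = (gamma_I + gamma_Xe) * Sigma_f * phi / (lambda_Xe + sigma_Xe * phi)
Numerator = (0.0626 + 0.0024) * 0.274 * 5.9649e+13 = 1.062349e+12
Denominator = 2.09e-5 + 2.6e-18 * 5.9649e+13 = 1.759874e-04
Xe_eq = 1.062349e+12 / 1.759874e-04 = 6.0365e+15 /cm^3

6.0365e+15


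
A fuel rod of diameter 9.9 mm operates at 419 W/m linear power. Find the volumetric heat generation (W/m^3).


r = D / 2 / 1000 = 9.9 / 2 / 1000 = 0.00495 m
q''' = q' / (pi * r^2)
q''' = 419 / (pi * 0.00495^2)
q''' = 5.4432e+06 W/m^3

5.4432e+06


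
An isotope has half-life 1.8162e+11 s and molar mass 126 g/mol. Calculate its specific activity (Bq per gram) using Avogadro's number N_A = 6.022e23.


lambda = ln(2) / t_half = ln(2) / 1.8162e+11 = 3.816469e-12 /s
SA = lambda * N_A / M
SA = 3.816469e-12 * 6.022e23 / 126
SA = 1.8240e+10 Bq/g

1.8240e+10


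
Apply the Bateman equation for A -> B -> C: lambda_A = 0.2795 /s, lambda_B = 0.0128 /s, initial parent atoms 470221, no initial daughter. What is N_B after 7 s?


N_B(t) = lambda_A * N_A0 / (lambda_B - lambda_A) * [exp(-lambda_A*t) - exp(-lambda_B*t)]
exp(-0.2795*7) = 0.1413523; exp(-0.0128*7) = 0.9142968
N_B = 0.2795 * 470221 / (0.0128 - 0.2795) * (0.1413523 - 0.9142968)
N_B = 380898

380898


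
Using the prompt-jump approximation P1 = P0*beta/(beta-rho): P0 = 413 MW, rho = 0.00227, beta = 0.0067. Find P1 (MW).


P1/P0 = beta / (beta - rho)
P1/P0 = 0.0067 / (0.0067 - 0.00227) = 1.512415
P1 = 413 * 1.512415 = 624.63 MW

624.63


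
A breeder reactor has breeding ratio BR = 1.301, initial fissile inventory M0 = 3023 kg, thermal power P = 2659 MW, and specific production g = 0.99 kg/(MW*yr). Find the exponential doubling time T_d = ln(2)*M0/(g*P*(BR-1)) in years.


Breeding gain G = BR - 1 = 1.301 - 1 = 0.301
Fissile production rate = g * P * G = 0.99 * 2659 * 0.301 = 792.35541 kg/yr
T_d = ln(2) * M0 / (g * P * G)
T_d = ln(2) * 3023 / 792.35541 = 2.6445 yr

2.6445


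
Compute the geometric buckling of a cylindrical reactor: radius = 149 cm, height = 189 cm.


B^2 = (2.405/R)^2 + (pi/H)^2
B^2 = (2.405/149)^2 + (pi/189)^2
B^2 = 5.3683e-04 /cm^2

5.3683e-04


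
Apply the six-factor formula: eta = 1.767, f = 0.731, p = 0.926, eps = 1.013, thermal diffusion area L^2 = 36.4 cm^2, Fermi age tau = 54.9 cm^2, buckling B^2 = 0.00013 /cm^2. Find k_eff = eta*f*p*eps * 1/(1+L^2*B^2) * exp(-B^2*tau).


k_inf = eta*f*p*eps = 1.767*0.731*0.926*1.013 = 1.211642
P_TNL = 1/(1 + L^2*B^2) = 1/(1 + 36.4*0.00013) = 0.9952903
P_FNL = exp(-B^2*tau) = exp(-0.00013*54.9) = 0.9928884
k_eff = k_inf * P_TNL * P_FNL = 1.211642 * 0.9952903 * 0.9928884
k_eff = 1.1974

1.1974


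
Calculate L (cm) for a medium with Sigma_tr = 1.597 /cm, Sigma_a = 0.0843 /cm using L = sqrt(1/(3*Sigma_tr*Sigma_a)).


D = 1 / (3 * Sigma_tr) = 1 / (3 * 1.597) = 0.2087247 cm
L = sqrt(D / Sigma_a)
L = sqrt(0.2087247 / 0.0843)
L = 1.5735 cm

1.5735


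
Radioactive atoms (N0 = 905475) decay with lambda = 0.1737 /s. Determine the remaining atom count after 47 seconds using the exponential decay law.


N = N0 * exp(-lambda * t)
N = 905475 * exp(-0.1737 * 47)
N = 257.83

257.83


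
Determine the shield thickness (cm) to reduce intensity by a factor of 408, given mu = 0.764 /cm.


x = ln(factor) / mu
x = ln(408) / 0.764
x = 7.8682 cm

7.8682


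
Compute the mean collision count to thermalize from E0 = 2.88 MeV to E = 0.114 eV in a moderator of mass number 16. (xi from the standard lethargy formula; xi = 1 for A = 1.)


xi = 1 + (A-1)^2/(2A)*ln((A-1)/(A+1)) = 0.1199467 (for A = 16)
n = ln(E0/E) / xi
n = ln(2.88e6 / 0.114) / 0.1199467
n = ln(2.526316e+07) / 0.1199467 = 142.10

142.10


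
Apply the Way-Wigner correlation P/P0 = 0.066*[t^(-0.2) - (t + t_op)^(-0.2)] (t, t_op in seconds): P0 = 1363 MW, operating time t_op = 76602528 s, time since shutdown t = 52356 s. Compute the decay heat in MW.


P/P0 = 0.066 * [t^(-0.2) - (t + t_op)^(-0.2)]
P/P0 = 0.066 * [52356^(-0.2) - (52356 + 76602528)^(-0.2)]
P/P0 = 0.066 * [0.1138169 - 0.02649061] = 0.005763535
P = 1363 * 0.005763535 = 7.8557 MW

7.8557


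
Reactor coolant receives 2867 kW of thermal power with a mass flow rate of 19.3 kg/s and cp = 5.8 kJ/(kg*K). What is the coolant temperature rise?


dT = Q / (m_dot * cp)
dT = 2867 / (19.3 * 5.8)
dT = 25.612 C

25.612


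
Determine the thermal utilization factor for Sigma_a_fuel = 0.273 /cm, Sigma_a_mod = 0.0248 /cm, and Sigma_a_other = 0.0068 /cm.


f = Sigma_a_fuel / (Sigma_a_fuel + Sigma_a_mod + Sigma_a_other)
f = 0.273 / (0.273 + 0.0248 + 0.0068)
f = 0.89626

0.89626


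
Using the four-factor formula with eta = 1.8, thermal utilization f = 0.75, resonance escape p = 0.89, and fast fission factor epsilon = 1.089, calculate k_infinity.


k_inf = eta * f * p * epsilon
k_inf = 1.8 * 0.75 * 0.89 * 1.089
k_inf = 1.3084

1.3084


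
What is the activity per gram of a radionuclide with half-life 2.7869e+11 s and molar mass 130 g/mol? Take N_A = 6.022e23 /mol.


lambda = ln(2) / t_half = ln(2) / 2.7869e+11 = 2.487162e-12 /s
SA = lambda * N_A / M
SA = 2.487162e-12 * 6.022e23 / 130
SA = 1.1521e+10 Bq/g

1.1521e+10


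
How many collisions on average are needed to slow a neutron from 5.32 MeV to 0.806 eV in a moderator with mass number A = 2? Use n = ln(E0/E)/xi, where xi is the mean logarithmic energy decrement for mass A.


xi = 1 + (A-1)^2/(2A)*ln((A-1)/(A+1)) = 0.7253469 (for A = 2)
n = ln(E0/E) / xi
n = ln(5.32e6 / 0.806) / 0.7253469
n = ln(6.600496e+06) / 0.7253469 = 21.648

21.648


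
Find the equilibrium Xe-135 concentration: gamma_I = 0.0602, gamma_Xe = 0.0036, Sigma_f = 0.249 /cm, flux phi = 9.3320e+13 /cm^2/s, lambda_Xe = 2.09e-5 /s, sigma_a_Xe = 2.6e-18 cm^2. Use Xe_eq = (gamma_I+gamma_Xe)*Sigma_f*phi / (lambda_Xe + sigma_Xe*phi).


Xe_eq = (gamma_I + gamma_Xe) * Sigma_f * phi / (lambda_Xe + sigma_Xe * phi)
Numerator = (0.0602 + 0.0036) * 0.249 * 9.3320e+13 = 1.482500e+12
Denominator = 2.09e-5 + 2.6e-18 * 9.3320e+13 = 2.635320e-04
Xe_eq = 1.482500e+12 / 2.635320e-04 = 5.6255e+15 /cm^3

5.6255e+15


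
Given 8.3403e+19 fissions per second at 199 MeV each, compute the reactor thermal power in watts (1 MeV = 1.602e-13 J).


P = fission_rate * E_MeV * 1.602e-13
P = 8.3403e+19 * 199 * 1.602e-13
P = 2.6589e+09 W

2.6589e+09


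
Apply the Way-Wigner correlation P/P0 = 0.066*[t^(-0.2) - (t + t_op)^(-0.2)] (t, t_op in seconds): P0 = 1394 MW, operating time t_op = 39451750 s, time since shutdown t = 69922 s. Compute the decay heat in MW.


P/P0 = 0.066 * [t^(-0.2) - (t + t_op)^(-0.2)]
P/P0 = 0.066 * [69922^(-0.2) - (69922 + 39451750)^(-0.2)]
P/P0 = 0.066 * [0.1074180 - 0.03024356] = 0.005093513
P = 1394 * 0.005093513 = 7.1004 MW

7.1004


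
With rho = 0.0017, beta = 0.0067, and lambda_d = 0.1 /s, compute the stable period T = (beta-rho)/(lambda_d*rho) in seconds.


T = (beta - rho) / (lambda_d * rho)
T = (0.0067 - 0.0017) / (0.1 * 0.0017)
T = 29.412 s

29.412


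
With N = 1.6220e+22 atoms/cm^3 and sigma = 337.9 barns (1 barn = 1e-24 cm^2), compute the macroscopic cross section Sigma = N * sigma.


Sigma = N * sigma_barns * 1e-24
Sigma = 1.6220e+22 * 337.9 * 1e-24
Sigma = 5.4807 /cm

5.4807


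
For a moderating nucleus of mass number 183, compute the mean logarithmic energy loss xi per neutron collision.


xi = 1 + (A-1)^2/(2A) * ln((A-1)/(A+1))
xi = 1 + (183-1)^2/(2*183) * ln((183-1)/(183 +1))
xi = 0.010889

0.010889


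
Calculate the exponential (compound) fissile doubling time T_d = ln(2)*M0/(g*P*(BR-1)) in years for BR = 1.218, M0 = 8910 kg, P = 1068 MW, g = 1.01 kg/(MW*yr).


Breeding gain G = BR - 1 = 1.218 - 1 = 0.218
Fissile production rate = g * P * G = 1.01 * 1068 * 0.218 = 235.15224 kg/yr
T_d = ln(2) * M0 / (g * P * G)
T_d = ln(2) * 8910 / 235.15224 = 26.264 yr

26.264


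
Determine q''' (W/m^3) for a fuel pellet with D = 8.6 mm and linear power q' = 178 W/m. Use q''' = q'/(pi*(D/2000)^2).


r = D / 2 / 1000 = 8.6 / 2 / 1000 = 0.0043 m
q''' = q' / (pi * r^2)
q''' = 178 / (pi * 0.0043^2)
q''' = 3.0643e+06 W/m^3

3.0643e+06


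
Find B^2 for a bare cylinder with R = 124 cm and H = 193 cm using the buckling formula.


B^2 = (2.405/R)^2 + (pi/H)^2
B^2 = (2.405/124)^2 + (pi/193)^2
B^2 = 6.4114e-04 /cm^2

6.4114e-04


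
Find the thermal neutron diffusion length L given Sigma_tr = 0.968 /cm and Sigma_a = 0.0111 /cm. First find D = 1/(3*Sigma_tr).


D = 1 / (3 * Sigma_tr) = 1 / (3 * 0.968) = 0.3443526 cm
L = sqrt(D / Sigma_a)
L = sqrt(0.3443526 / 0.0111)
L = 5.5698 cm

5.5698


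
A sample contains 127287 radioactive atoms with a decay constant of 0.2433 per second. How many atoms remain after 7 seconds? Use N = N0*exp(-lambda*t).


N = N0 * exp(-lambda * t)
N = 127287 * exp(-0.2433 * 7)
N = 23181

23181


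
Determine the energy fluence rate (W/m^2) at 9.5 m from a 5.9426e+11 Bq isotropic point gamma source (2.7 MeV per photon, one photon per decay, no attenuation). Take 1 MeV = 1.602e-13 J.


psi = A * E * 1.602e-13 / (4*pi*r^2)
psi = 5.9426e+11 * 2.7 * 1.602e-13 / (4*pi*9.5^2)
psi = 2.2664e-04 W/m^2

2.2664e-04


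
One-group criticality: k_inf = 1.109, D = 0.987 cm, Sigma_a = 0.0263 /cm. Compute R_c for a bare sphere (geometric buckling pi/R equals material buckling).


L^2 = D / Sigma_a = 0.987 / 0.0263 = 37.52852 cm^2
B_m^2 = (k_inf - 1) / L^2 = (1.109 - 1) / 37.52852 = 0.002904458 /cm^2
For a bare sphere: B_g = pi/R, so R_c = pi / sqrt(B_m^2)
R_c = pi / sqrt(0.002904458) = 58.293 cm

58.293


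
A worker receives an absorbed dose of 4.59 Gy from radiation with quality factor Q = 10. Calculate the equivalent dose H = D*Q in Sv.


H = D * Q
H = 4.59 * 10
H = 45.900 Sv

45.900


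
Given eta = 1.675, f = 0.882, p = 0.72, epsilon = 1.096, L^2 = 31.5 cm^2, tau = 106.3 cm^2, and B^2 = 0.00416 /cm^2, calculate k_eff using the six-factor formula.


k_inf = eta*f*p*eps = 1.675*0.882*0.72*1.096 = 1.165806
P_TNL = 1/(1 + L^2*B^2) = 1/(1 + 31.5*0.00416) = 0.8841420
P_FNL = exp(-B^2*tau) = exp(-0.00416*106.3) = 0.6426160
k_eff = k_inf * P_TNL * P_FNL = 1.165806 * 0.8841420 * 0.6426160
k_eff = 0.66237

0.66237


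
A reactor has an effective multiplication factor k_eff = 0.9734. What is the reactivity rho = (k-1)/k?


rho = (k_eff - 1) / k_eff
rho = (0.9734 - 1) / 0.9734
rho = -0.027327

-0.027327


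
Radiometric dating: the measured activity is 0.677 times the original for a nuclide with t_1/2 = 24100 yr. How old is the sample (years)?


lambda = ln(2) / t_half = ln(2) / 24100 = 2.876129e-05 /yr
t = -ln(A/A0) / lambda
t = -ln(0.677) / 2.876129e-05
t = 13563 yr

13563


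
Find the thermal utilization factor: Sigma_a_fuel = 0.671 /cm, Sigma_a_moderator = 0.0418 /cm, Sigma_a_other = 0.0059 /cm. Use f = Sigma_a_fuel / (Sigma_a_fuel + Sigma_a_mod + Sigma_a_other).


f = Sigma_a_fuel / (Sigma_a_fuel + Sigma_a_mod + Sigma_a_other)
f = 0.671 / (0.671 + 0.0418 + 0.0059)
f = 0.93363

0.93363


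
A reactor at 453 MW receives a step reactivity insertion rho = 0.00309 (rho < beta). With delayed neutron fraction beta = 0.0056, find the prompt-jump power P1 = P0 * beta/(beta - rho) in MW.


P1/P0 = beta / (beta - rho)
P1/P0 = 0.0056 / (0.0056 - 0.00309) = 2.231076
P1 = 453 * 2.231076 = 1010.7 MW

1010.7


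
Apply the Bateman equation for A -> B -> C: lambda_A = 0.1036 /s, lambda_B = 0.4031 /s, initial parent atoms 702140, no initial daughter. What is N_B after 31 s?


N_B(t) = lambda_A * N_A0 / (lambda_B - lambda_A) * [exp(-lambda_A*t) - exp(-lambda_B*t)]
exp(-0.1036*31) = 0.04029209; exp(-0.4031*31) = 3.741215e-06
N_B = 0.1036 * 702140 / (0.4031 - 0.1036) * (0.04029209 - 3.741215e-06)
N_B = 9785.1

9785.1


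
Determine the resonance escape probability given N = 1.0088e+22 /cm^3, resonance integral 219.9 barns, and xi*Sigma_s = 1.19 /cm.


p = exp(-N * I * 1e-24 / (xi*Sigma_s))
p = exp(-1.0088e+22 * 219.9 * 1e-24 / 1.19)
p = 0.15503

0.15503


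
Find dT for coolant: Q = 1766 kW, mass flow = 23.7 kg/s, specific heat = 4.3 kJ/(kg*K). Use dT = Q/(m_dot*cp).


dT = Q / (m_dot * cp)
dT = 1766 / (23.7 * 4.3)
dT = 17.329 C

17.329


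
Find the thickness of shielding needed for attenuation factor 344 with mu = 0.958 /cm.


x = ln(factor) / mu
x = ln(344) / 0.958
x = 6.0967 cm

6.0967


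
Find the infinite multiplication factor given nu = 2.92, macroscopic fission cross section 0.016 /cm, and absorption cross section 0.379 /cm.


k_inf = nu * Sigma_f / Sigma_a
k_inf = 2.92 * 0.016 / 0.379
k_inf = 0.12327

0.12327


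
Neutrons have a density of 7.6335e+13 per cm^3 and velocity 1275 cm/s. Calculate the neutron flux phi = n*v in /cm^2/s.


phi = n * v
phi = 7.6335e+13 * 1275
phi = 9.7327e+16 /cm^2/s

9.7327e+16


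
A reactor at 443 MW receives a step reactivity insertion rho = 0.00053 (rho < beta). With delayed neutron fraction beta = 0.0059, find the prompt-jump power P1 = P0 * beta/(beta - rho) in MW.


P1/P0 = beta / (beta - rho)
P1/P0 = 0.0059 / (0.0059 - 0.00053) = 1.098696
P1 = 443 * 1.098696 = 486.72 MW

486.72


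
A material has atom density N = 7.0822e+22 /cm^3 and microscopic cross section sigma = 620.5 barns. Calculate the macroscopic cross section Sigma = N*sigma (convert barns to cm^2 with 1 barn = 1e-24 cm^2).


Sigma = N * sigma_barns * 1e-24
Sigma = 7.0822e+22 * 620.5 * 1e-24
Sigma = 43.945 /cm

43.945


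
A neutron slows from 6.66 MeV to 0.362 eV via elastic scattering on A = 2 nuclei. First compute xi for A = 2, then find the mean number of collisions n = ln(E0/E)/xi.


xi = 1 + (A-1)^2/(2A)*ln((A-1)/(A+1)) = 0.7253469 (for A = 2)
n = ln(E0/E) / xi
n = ln(6.66e6 / 0.362) / 0.7253469
n = ln(1.839779e+07) / 0.7253469 = 23.062

23.062


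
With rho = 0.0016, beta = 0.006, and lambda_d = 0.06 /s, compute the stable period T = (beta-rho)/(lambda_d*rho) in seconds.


T = (beta - rho) / (lambda_d * rho)
T = (0.006 - 0.0016) / (0.06 * 0.0016)
T = 45.833 s

45.833


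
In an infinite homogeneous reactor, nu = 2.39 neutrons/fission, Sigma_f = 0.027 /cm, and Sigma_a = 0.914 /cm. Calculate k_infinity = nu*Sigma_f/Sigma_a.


k_inf = nu * Sigma_f / Sigma_a
k_inf = 2.39 * 0.027 / 0.914
k_inf = 0.070602

0.070602


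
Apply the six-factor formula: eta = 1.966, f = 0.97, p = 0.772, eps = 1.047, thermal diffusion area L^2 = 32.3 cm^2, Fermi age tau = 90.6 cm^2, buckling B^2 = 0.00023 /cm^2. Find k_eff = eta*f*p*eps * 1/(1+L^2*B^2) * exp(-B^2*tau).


k_inf = eta*f*p*eps = 1.966*0.97*0.772*1.047 = 1.541414
P_TNL = 1/(1 + L^2*B^2) = 1/(1 + 32.3*0.00023) = 0.9926258
P_FNL = exp(-B^2*tau) = exp(-0.00023*90.6) = 0.9793776
k_eff = k_inf * P_TNL * P_FNL = 1.541414 * 0.9926258 * 0.9793776
k_eff = 1.4985

1.4985


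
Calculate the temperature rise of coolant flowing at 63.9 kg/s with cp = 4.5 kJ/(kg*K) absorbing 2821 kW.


dT = Q / (m_dot * cp)
dT = 2821 / (63.9 * 4.5)
dT = 9.8105 C

9.8105


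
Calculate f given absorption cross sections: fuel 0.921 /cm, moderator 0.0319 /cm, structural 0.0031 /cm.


f = Sigma_a_fuel / (Sigma_a_fuel + Sigma_a_mod + Sigma_a_other)
f = 0.921 / (0.921 + 0.0319 + 0.0031)
f = 0.96339

0.96339


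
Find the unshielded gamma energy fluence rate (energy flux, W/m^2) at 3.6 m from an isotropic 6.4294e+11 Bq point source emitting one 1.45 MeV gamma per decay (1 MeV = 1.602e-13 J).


psi = A * E * 1.602e-13 / (4*pi*r^2)
psi = 6.4294e+11 * 1.45 * 1.602e-13 / (4*pi*3.6^2)
psi = 9.1704e-04 W/m^2

9.1704e-04


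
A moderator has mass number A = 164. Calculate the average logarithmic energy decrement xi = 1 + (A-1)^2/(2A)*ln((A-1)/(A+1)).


xi = 1 + (A-1)^2/(2A) * ln((A-1)/(A+1))
xi = 1 + (164-1)^2/(2*164) * ln((164-1)/(164 +1))
xi = 0.012146

0.012146


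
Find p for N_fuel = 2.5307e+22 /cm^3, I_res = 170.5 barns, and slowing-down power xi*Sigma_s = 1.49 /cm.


p = exp(-N * I * 1e-24 / (xi*Sigma_s))
p = exp(-2.5307e+22 * 170.5 * 1e-24 / 1.49)
p = 0.055251

0.055251


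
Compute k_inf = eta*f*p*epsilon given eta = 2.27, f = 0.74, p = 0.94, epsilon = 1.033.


k_inf = eta * f * p * epsilon
k_inf = 2.27 * 0.74 * 0.94 * 1.033
k_inf = 1.6311

1.6311


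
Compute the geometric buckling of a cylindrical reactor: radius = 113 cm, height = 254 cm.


B^2 = (2.405/R)^2 + (pi/H)^2
B^2 = (2.405/113)^2 + (pi/254)^2
B^2 = 6.0595e-04 /cm^2

6.0595e-04


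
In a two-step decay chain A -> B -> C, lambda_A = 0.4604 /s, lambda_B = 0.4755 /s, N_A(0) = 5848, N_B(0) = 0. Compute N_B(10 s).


N_B(t) = lambda_A * N_A0 / (lambda_B - lambda_A) * [exp(-lambda_A*t) - exp(-lambda_B*t)]
exp(-0.4604*10) = 0.01001171; exp(-0.4755*10) = 0.008608545
N_B = 0.4604 * 5848 / (0.4755 - 0.4604) * (0.01001171 - 0.008608545)
N_B = 250.19

250.19


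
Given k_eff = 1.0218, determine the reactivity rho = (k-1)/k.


rho = (k_eff - 1) / k_eff
rho = (1.0218 - 1) / 1.0218
rho = 0.021335

0.021335


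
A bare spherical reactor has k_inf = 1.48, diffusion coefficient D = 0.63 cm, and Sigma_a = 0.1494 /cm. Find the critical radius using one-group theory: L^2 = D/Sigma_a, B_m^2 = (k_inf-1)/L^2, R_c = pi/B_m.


L^2 = D / Sigma_a = 0.63 / 0.1494 = 4.216867 cm^2
B_m^2 = (k_inf - 1) / L^2 = (1.48 - 1) / 4.216867 = 0.1138286 /cm^2
For a bare sphere: B_g = pi/R, so R_c = pi / sqrt(B_m^2)
R_c = pi / sqrt(0.1138286) = 9.3116 cm

9.3116


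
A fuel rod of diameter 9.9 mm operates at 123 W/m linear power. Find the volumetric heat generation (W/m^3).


r = D / 2 / 1000 = 9.9 / 2 / 1000 = 0.00495 m
q''' = q' / (pi * r^2)
q''' = 123 / (pi * 0.00495^2)
q''' = 1.5979e+06 W/m^3

1.5979e+06


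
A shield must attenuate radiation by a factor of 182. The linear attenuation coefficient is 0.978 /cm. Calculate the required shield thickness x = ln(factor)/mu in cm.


x = ln(factor) / mu
x = ln(182) / 0.978
x = 5.3211 cm

5.3211


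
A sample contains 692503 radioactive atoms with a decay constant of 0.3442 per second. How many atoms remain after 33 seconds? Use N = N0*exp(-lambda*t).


N = N0 * exp(-lambda * t)
N = 692503 * exp(-0.3442 * 33)
N = 8.0806

8.0806


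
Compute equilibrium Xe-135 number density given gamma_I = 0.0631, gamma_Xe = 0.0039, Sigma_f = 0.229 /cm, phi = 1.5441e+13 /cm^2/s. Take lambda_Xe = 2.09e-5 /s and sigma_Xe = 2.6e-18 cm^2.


Xe_eq = (gamma_I + gamma_Xe) * Sigma_f * phi / (lambda_Xe + sigma_Xe * phi)
Numerator = (0.0631 + 0.0039) * 0.229 * 1.5441e+13 = 2.369113e+11
Denominator = 2.09e-5 + 2.6e-18 * 1.5441e+13 = 6.104660e-05
Xe_eq = 2.369113e+11 / 6.104660e-05 = 3.8808e+15 /cm^3

3.8808e+15


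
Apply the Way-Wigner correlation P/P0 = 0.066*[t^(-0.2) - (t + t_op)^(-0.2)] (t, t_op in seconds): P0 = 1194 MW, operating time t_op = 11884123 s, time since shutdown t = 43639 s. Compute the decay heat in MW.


P/P0 = 0.066 * [t^(-0.2) - (t + t_op)^(-0.2)]
P/P0 = 0.066 * [43639^(-0.2) - (43639 + 11884123)^(-0.2)]
P/P0 = 0.066 * [0.1180389 - 0.03843158] = 0.005254083
P = 1194 * 0.005254083 = 6.2734 MW

6.2734


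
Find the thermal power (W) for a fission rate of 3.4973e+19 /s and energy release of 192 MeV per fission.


P = fission_rate * E_MeV * 1.602e-13
P = 3.4973e+19 * 192 * 1.602e-13
P = 1.0757e+09 W

1.0757e+09


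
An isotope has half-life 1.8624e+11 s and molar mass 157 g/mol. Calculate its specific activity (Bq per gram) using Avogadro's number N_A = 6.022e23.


lambda = ln(2) / t_half = ln(2) / 1.8624e+11 = 3.721795e-12 /s
SA = lambda * N_A / M
SA = 3.721795e-12 * 6.022e23 / 157
SA = 1.4276e+10 Bq/g

1.4276e+10


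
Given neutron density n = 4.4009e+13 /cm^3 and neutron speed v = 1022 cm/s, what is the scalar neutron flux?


phi = n * v
phi = 4.4009e+13 * 1022
phi = 4.4977e+16 /cm^2/s

4.4977e+16


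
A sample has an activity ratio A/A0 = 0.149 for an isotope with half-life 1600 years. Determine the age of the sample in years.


lambda = ln(2) / t_half = ln(2) / 1600 = 4.332170e-04 /yr
t = -ln(A/A0) / lambda
t = -ln(0.149) / 4.332170e-04
t = 4394.6 yr

4394.6


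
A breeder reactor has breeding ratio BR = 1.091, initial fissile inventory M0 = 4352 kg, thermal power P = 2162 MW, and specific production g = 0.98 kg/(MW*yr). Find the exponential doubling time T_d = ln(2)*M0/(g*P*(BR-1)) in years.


Breeding gain G = BR - 1 = 1.091 - 1 = 0.091
Fissile production rate = g * P * G = 0.98 * 2162 * 0.091 = 192.80716 kg/yr
T_d = ln(2) * M0 / (g * P * G)
T_d = ln(2) * 4352 / 192.80716 = 15.646 yr

15.646


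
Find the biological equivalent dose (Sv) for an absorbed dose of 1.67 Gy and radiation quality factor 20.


H = D * Q
H = 1.67 * 20
H = 33.400 Sv

33.400


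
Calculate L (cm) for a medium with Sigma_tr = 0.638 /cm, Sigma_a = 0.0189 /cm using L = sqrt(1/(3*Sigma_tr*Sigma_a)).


D = 1 / (3 * Sigma_tr) = 1 / (3 * 0.638) = 0.5224660 cm
L = sqrt(D / Sigma_a)
L = sqrt(0.5224660 / 0.0189)
L = 5.2577 cm

5.2577


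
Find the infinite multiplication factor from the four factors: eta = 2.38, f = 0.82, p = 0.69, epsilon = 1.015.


k_inf = eta * f * p * epsilon
k_inf = 2.38 * 0.82 * 0.69 * 1.015
k_inf = 1.3668

1.3668


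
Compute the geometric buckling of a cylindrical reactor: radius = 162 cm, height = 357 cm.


B^2 = (2.405/R)^2 + (pi/H)^2
B^2 = (2.405/162)^2 + (pi/357)^2
B^2 = 2.9783e-04 /cm^2

2.9783e-04


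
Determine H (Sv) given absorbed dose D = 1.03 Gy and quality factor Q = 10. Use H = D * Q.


H = D * Q
H = 1.03 * 10
H = 10.300 Sv

10.300


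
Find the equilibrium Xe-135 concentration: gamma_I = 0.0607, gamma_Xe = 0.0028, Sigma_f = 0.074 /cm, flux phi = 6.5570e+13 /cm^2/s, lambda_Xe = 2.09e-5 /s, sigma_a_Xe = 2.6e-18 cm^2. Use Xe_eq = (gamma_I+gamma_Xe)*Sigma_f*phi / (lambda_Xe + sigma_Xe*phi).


Xe_eq = (gamma_I + gamma_Xe) * Sigma_f * phi / (lambda_Xe + sigma_Xe * phi)
Numerator = (0.0607 + 0.0028) * 0.074 * 6.5570e+13 = 3.081134e+11
Denominator = 2.09e-5 + 2.6e-18 * 6.5570e+13 = 1.913820e-04
Xe_eq = 3.081134e+11 / 1.913820e-04 = 1.6099e+15 /cm^3

1.6099e+15


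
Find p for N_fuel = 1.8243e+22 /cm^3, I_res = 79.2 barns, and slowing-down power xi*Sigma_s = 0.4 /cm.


p = exp(-N * I * 1e-24 / (xi*Sigma_s))
p = exp(-1.8243e+22 * 79.2 * 1e-24 / 0.4)
p = 0.026995

0.026995


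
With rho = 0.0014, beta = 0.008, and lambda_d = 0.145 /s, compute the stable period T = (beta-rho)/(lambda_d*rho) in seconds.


T = (beta - rho) / (lambda_d * rho)
T = (0.008 - 0.0014) / (0.145 * 0.0014)
T = 32.512 s

32.512


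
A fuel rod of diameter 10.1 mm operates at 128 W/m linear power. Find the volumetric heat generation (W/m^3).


r = D / 2 / 1000 = 10.1 / 2 / 1000 = 0.00505 m
q''' = q' / (pi * r^2)
q''' = 128 / (pi * 0.00505^2)
q''' = 1.5976e+06 W/m^3

1.5976e+06


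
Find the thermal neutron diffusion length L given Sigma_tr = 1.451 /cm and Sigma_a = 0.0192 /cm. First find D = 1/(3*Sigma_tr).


D = 1 / (3 * Sigma_tr) = 1 / (3 * 1.451) = 0.2297266 cm
L = sqrt(D / Sigma_a)
L = sqrt(0.2297266 / 0.0192)
L = 3.4590 cm

3.4590


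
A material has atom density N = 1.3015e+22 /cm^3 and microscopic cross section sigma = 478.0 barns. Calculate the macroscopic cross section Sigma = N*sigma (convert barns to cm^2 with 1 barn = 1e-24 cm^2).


Sigma = N * sigma_barns * 1e-24
Sigma = 1.3015e+22 * 478.0 * 1e-24
Sigma = 6.2212 /cm

6.2212


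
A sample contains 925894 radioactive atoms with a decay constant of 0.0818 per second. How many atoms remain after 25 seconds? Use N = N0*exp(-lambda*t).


N = N0 * exp(-lambda * t)
N = 925894 * exp(-0.0818 * 25)
N = 119792

119792


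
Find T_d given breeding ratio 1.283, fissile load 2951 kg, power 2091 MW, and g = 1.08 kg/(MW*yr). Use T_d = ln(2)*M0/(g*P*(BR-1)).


Breeding gain G = BR - 1 = 1.283 - 1 = 0.283
Fissile production rate = g * P * G = 1.08 * 2091 * 0.283 = 639.09324 kg/yr
T_d = ln(2) * M0 / (g * P * G)
T_d = ln(2) * 2951 / 639.09324 = 3.2006 yr

3.2006


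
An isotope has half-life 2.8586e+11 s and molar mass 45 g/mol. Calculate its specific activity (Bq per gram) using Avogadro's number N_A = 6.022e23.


lambda = ln(2) / t_half = ln(2) / 2.8586e+11 = 2.424778e-12 /s
SA = lambda * N_A / M
SA = 2.424778e-12 * 6.022e23 / 45
SA = 3.2449e+10 Bq/g

3.2449e+10


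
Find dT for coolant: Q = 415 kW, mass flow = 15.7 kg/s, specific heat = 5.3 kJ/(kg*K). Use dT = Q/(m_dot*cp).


dT = Q / (m_dot * cp)
dT = 415 / (15.7 * 5.3)
dT = 4.9874 C

4.9874


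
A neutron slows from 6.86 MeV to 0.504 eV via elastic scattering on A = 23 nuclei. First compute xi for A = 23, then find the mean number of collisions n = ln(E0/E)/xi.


xi = 1 + (A-1)^2/(2A)*ln((A-1)/(A+1)) = 0.08448899 (for A = 23)
n = ln(E0/E) / xi
n = ln(6.86e6 / 0.504) / 0.08448899
n = ln(1.361111e+07) / 0.08448899 = 194.42

194.42


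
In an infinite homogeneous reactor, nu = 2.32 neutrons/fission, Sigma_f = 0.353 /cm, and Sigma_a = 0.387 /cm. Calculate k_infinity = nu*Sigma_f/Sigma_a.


k_inf = nu * Sigma_f / Sigma_a
k_inf = 2.32 * 0.353 / 0.387
k_inf = 2.1162

2.1162


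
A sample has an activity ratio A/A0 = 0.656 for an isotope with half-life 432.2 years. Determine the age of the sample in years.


lambda = ln(2) / t_half = ln(2) / 432.2 = 0.001603765 /yr
t = -ln(A/A0) / lambda
t = -ln(0.656) / 0.001603765
t = 262.88 yr

262.88


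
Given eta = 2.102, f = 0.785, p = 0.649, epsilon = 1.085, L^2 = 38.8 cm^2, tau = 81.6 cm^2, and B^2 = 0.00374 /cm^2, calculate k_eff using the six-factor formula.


k_inf = eta*f*p*eps = 2.102*0.785*0.649*1.085 = 1.161922
P_TNL = 1/(1 + L^2*B^2) = 1/(1 + 38.8*0.00374) = 0.8732770
P_FNL = exp(-B^2*tau) = exp(-0.00374*81.6) = 0.7369878
k_eff = k_inf * P_TNL * P_FNL = 1.161922 * 0.8732770 * 0.7369878
k_eff = 0.74781

0.74781


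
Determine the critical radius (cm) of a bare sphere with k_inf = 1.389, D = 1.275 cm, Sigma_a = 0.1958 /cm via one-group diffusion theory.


L^2 = D / Sigma_a = 1.275 / 0.1958 = 6.511747 cm^2
B_m^2 = (k_inf - 1) / L^2 = (1.389 - 1) / 6.511747 = 0.05973819 /cm^2
For a bare sphere: B_g = pi/R, so R_c = pi / sqrt(B_m^2)
R_c = pi / sqrt(0.05973819) = 12.854 cm

12.854


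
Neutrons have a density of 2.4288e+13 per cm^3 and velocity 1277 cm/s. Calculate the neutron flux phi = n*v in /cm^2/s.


phi = n * v
phi = 2.4288e+13 * 1277
phi = 3.1016e+16 /cm^2/s

3.1016e+16


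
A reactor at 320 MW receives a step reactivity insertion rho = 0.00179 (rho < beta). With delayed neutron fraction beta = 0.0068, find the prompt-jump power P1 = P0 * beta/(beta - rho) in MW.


P1/P0 = beta / (beta - rho)
P1/P0 = 0.0068 / (0.0068 - 0.00179) = 1.357285
P1 = 320 * 1.357285 = 434.33 MW

434.33


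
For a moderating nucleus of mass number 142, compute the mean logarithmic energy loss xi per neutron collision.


xi = 1 + (A-1)^2/(2A) * ln((A-1)/(A+1))
xi = 1 + (142-1)^2/(2*142) * ln((142-1)/(142 +1))
xi = 0.014019

0.014019


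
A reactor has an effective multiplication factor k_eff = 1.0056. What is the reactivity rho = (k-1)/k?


rho = (k_eff - 1) / k_eff
rho = (1.0056 - 1) / 1.0056
rho = 0.0055688

0.0055688


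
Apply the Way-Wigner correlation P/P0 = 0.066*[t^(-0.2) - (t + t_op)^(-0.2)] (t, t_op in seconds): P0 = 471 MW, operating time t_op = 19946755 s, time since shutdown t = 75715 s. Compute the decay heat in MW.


P/P0 = 0.066 * [t^(-0.2) - (t + t_op)^(-0.2)]
P/P0 = 0.066 * [75715^(-0.2) - (75715 + 19946755)^(-0.2)]
P/P0 = 0.066 * [0.1057216 - 0.03464946] = 0.004690761
P = 471 * 0.004690761 = 2.2093 MW

2.2093


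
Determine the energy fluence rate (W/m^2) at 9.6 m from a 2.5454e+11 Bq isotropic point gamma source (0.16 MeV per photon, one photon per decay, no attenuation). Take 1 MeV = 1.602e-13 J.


psi = A * E * 1.602e-13 / (4*pi*r^2)
psi = 2.5454e+11 * 0.16 * 1.602e-13 / (4*pi*9.6^2)
psi = 5.6336e-06 W/m^2

5.6336e-06


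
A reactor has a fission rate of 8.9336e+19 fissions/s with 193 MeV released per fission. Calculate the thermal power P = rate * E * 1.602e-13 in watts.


P = fission_rate * E_MeV * 1.602e-13
P = 8.9336e+19 * 193 * 1.602e-13
P = 2.7621e+09 W

2.7621e+09


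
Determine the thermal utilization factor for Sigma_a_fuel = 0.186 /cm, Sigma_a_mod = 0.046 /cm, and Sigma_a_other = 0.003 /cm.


f = Sigma_a_fuel / (Sigma_a_fuel + Sigma_a_mod + Sigma_a_other)
f = 0.186 / (0.186 + 0.046 + 0.003)
f = 0.79149

0.79149


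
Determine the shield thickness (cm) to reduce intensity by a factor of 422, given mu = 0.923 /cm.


x = ln(factor) / mu
x = ln(422) / 0.923
x = 6.5493 cm

6.5493


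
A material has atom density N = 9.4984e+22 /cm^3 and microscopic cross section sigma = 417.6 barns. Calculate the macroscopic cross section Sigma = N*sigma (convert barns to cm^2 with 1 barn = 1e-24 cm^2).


Sigma = N * sigma_barns * 1e-24
Sigma = 9.4984e+22 * 417.6 * 1e-24
Sigma = 39.665 /cm

39.665


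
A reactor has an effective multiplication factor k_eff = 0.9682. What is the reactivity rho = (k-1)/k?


rho = (k_eff - 1) / k_eff
rho = (0.9682 - 1) / 0.9682
rho = -0.032844

-0.032844


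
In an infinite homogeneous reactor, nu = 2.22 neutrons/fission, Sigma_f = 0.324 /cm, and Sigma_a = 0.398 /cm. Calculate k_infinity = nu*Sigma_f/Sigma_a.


k_inf = nu * Sigma_f / Sigma_a
k_inf = 2.22 * 0.324 / 0.398
k_inf = 1.8072

1.8072


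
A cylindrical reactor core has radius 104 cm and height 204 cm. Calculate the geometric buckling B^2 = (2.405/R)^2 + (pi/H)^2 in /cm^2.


B^2 = (2.405/R)^2 + (pi/H)^2
B^2 = (2.405/104)^2 + (pi/204)^2
B^2 = 7.7192e-04 /cm^2

7.7192e-04


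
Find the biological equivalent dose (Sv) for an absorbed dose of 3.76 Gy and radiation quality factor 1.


H = D * Q
H = 3.76 * 1
H = 3.7600 Sv

3.7600


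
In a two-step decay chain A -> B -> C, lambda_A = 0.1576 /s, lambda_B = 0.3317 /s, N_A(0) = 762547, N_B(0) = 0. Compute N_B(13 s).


N_B(t) = lambda_A * N_A0 / (lambda_B - lambda_A) * [exp(-lambda_A*t) - exp(-lambda_B*t)]
exp(-0.1576*13) = 0.1288895; exp(-0.3317*13) = 0.01340537
N_B = 0.1576 * 762547 / (0.3317 - 0.1576) * (0.1288895 - 0.01340537)
N_B = 79716

79716


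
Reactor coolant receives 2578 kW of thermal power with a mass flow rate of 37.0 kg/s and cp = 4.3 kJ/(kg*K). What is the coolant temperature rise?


dT = Q / (m_dot * cp)
dT = 2578 / (37.0 * 4.3)
dT = 16.204 C

16.204


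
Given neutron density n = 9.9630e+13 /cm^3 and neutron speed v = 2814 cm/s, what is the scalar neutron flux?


phi = n * v
phi = 9.9630e+13 * 2814
phi = 2.8036e+17 /cm^2/s

2.8036e+17


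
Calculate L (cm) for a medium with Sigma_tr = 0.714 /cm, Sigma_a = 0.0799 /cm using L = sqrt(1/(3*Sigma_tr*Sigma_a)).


D = 1 / (3 * Sigma_tr) = 1 / (3 * 0.714) = 0.4668534 cm
L = sqrt(D / Sigma_a)
L = sqrt(0.4668534 / 0.0799)
L = 2.4172 cm

2.4172


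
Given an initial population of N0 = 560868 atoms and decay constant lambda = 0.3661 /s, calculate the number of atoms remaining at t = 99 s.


N = N0 * exp(-lambda * t)
N = 560868 * exp(-0.3661 * 99)
N = 1.0194e-10

1.0194e-10


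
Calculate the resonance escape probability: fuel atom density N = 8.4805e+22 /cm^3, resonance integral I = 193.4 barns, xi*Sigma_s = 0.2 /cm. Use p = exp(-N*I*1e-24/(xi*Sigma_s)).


p = exp(-N * I * 1e-24 / (xi*Sigma_s))
p = exp(-8.4805e+22 * 193.4 * 1e-24 / 0.2)
p = 2.4269e-36

2.4269e-36


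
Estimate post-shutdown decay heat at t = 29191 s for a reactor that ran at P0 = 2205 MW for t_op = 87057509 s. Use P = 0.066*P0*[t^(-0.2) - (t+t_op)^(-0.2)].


P/P0 = 0.066 * [t^(-0.2) - (t + t_op)^(-0.2)]
P/P0 = 0.066 * [29191^(-0.2) - (29191 + 87057509)^(-0.2)]
P/P0 = 0.066 * [0.1279235 - 0.02582317] = 0.006738622
P = 2205 * 0.006738622 = 14.859 MW

14.859


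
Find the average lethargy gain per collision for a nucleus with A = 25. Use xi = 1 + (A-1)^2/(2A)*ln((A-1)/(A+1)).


xi = 1 + (A-1)^2/(2A) * ln((A-1)/(A+1))
xi = 1 + (25-1)^2/(2*25) * ln((25-1)/(25 +1))
xi = 0.077908

0.077908


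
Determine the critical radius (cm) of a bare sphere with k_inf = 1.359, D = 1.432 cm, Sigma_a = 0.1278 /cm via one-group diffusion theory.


L^2 = D / Sigma_a = 1.432 / 0.1278 = 11.20501 cm^2
B_m^2 = (k_inf - 1) / L^2 = (1.359 - 1) / 11.20501 = 0.03203924 /cm^2
For a bare sphere: B_g = pi/R, so R_c = pi / sqrt(B_m^2)
R_c = pi / sqrt(0.03203924) = 17.551 cm

17.551


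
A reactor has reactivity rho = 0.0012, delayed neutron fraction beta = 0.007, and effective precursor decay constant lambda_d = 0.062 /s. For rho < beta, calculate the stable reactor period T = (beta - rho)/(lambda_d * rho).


T = (beta - rho) / (lambda_d * rho)
T = (0.007 - 0.0012) / (0.062 * 0.0012)
T = 77.957 s

77.957


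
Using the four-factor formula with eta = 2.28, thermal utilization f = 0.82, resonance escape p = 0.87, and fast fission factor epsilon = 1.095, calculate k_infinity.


k_inf = eta * f * p * epsilon
k_inf = 2.28 * 0.82 * 0.87 * 1.095
k_inf = 1.7811

1.7811


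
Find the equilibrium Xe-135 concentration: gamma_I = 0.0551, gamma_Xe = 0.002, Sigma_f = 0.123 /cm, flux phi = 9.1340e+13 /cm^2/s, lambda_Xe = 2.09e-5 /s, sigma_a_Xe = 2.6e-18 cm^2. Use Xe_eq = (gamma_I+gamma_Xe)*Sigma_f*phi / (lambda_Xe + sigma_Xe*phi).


Xe_eq = (gamma_I + gamma_Xe) * Sigma_f * phi / (lambda_Xe + sigma_Xe * phi)
Numerator = (0.0551 + 0.002) * 0.123 * 9.1340e+13 = 6.415082e+11
Denominator = 2.09e-5 + 2.6e-18 * 9.1340e+13 = 2.583840e-04
Xe_eq = 6.415082e+11 / 2.583840e-04 = 2.4828e+15 /cm^3

2.4828e+15


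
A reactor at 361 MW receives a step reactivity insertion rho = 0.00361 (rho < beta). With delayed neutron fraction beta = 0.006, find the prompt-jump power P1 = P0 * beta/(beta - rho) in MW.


P1/P0 = beta / (beta - rho)
P1/P0 = 0.006 / (0.006 - 0.00361) = 2.510460
P1 = 361 * 2.510460 = 906.28 MW

906.28


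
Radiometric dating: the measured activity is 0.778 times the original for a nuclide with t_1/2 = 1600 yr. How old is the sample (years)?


lambda = ln(2) / t_half = ln(2) / 1600 = 4.332170e-04 /yr
t = -ln(A/A0) / lambda
t = -ln(0.778) / 4.332170e-04
t = 579.45 yr

579.45


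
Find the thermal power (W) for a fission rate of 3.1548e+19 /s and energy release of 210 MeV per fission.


P = fission_rate * E_MeV * 1.602e-13
P = 3.1548e+19 * 210 * 1.602e-13
P = 1.0613e+09 W

1.0613e+09


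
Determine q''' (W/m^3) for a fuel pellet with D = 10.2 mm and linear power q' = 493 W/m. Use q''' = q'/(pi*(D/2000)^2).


r = D / 2 / 1000 = 10.2 / 2 / 1000 = 0.0051 m
q''' = q' / (pi * r^2)
q''' = 493 / (pi * 0.0051^2)
q''' = 6.0333e+06 W/m^3

6.0333e+06


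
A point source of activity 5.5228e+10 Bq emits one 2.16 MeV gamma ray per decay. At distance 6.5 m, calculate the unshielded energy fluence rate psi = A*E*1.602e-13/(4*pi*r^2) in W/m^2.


psi = A * E * 1.602e-13 / (4*pi*r^2)
psi = 5.5228e+10 * 2.16 * 1.602e-13 / (4*pi*6.5^2)
psi = 3.5995e-05 W/m^2

3.5995e-05


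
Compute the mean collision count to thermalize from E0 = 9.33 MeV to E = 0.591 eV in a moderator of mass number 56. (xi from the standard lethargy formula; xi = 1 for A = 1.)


xi = 1 + (A-1)^2/(2A)*ln((A-1)/(A+1)) = 0.03529286 (for A = 56)
n = ln(E0/E) / xi
n = ln(9.33e6 / 0.591) / 0.03529286
n = ln(1.578680e+07) / 0.03529286 = 469.63

469.63


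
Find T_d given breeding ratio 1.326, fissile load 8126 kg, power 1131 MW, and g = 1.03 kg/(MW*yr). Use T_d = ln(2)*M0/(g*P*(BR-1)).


Breeding gain G = BR - 1 = 1.326 - 1 = 0.326
Fissile production rate = g * P * G = 1.03 * 1131 * 0.326 = 379.76718 kg/yr
T_d = ln(2) * M0 / (g * P * G)
T_d = ln(2) * 8126 / 379.76718 = 14.831 yr

14.831


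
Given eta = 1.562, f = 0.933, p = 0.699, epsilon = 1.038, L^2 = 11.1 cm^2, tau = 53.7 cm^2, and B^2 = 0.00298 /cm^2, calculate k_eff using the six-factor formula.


k_inf = eta*f*p*eps = 1.562*0.933*0.699*1.038 = 1.057395
P_TNL = 1/(1 + L^2*B^2) = 1/(1 + 11.1*0.00298) = 0.9679811
P_FNL = exp(-B^2*tau) = exp(-0.00298*53.7) = 0.8521216
k_eff = k_inf * P_TNL * P_FNL = 1.057395 * 0.9679811 * 0.8521216
k_eff = 0.87218

0.87218
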